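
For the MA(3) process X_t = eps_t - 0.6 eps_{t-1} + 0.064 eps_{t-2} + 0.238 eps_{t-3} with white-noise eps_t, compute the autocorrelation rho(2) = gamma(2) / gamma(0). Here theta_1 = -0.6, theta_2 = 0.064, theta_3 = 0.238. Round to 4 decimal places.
\rho(2) = -0.0555

For an MA(q) process with theta_0 = 1, the autocovariance is
  gamma(k) = sigma^2 * sum_{i=0..q-k} theta_i * theta_{i+k},
and rho(k) = gamma(k) / gamma(0). Sigma^2 cancels.
  numerator   = (1)*(0.064) + (-0.6)*(0.238) = -0.0788.
  denominator = (1)^2 + (-0.6)^2 + (0.064)^2 + (0.238)^2 = 1.42074.
  rho(2) = -0.0788 / 1.42074 = -0.0555.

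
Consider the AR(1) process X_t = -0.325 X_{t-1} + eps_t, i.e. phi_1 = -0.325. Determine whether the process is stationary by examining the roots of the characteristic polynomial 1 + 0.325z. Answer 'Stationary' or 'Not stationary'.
\text{Stationary}

The AR(p) characteristic polynomial is P(z) = 1 + 0.325z.
Stationarity requires all roots to lie outside the unit circle, i.e. |z| > 1 for every root.
This is linear in z: 1 + (0.325) z = 0  =>  z = -1/(0.325) = -3.076923,  |z| = 3.076923.
Moduli of all roots: 3.0769.
All moduli strictly greater than 1? Yes.
Verdict: Stationary.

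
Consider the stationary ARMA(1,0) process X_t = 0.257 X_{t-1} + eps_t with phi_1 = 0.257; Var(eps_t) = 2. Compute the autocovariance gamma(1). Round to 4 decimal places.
\gamma(1) = 0.5504

Multiply the model equation by X_{t-k} and take expectations. With theta_0 = psi_0 = 1 and psi_j the MA(infinity) weights, this gives
  gamma(k) - sum_i phi_i gamma(k-i) = c_k,
  c_k = sigma^2 * sum_{j=k..q} theta_j psi_{j-k}   (c_k = 0 for k > q),
using gamma(-m) = gamma(m).
Pure AR (q = 0): c_0 = sigma^2 = 2, c_k = 0 for k >= 1.
Equations for k = 0 and k = 1 (AR order 1):
  gamma(0) = phi_1 gamma(1) + c_0
  gamma(1) = phi_1 gamma(0) + c_1
Substituting the second into the first: gamma(0) (1 - phi_1^2) = c_0 + phi_1 c_1, so
  gamma(0) = c_0 / (1 - phi_1^2) = 2 / (1 - (0.257)^2) = 2 / 0.933951 = 2.14144.
  gamma(1) = phi_1 gamma(0) = (0.257)(2.14144) = 0.55035.
Therefore gamma(1) = 0.5504 (to 4 decimal places).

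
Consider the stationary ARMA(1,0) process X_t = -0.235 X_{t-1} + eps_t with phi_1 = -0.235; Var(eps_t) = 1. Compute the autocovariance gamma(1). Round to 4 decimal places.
\gamma(1) = -0.2487

Multiply the model equation by X_{t-k} and take expectations. With theta_0 = psi_0 = 1 and psi_j the MA(infinity) weights, this gives
  gamma(k) - sum_i phi_i gamma(k-i) = c_k,
  c_k = sigma^2 * sum_{j=k..q} theta_j psi_{j-k}   (c_k = 0 for k > q),
using gamma(-m) = gamma(m).
Pure AR (q = 0): c_0 = sigma^2 = 1, c_k = 0 for k >= 1.
Equations for k = 0 and k = 1 (AR order 1):
  gamma(0) = phi_1 gamma(1) + c_0
  gamma(1) = phi_1 gamma(0) + c_1
Substituting the second into the first: gamma(0) (1 - phi_1^2) = c_0 + phi_1 c_1, so
  gamma(0) = c_0 / (1 - phi_1^2) = 1 / (1 - (-0.235)^2) = 1 / 0.944775 = 1.058453.
  gamma(1) = phi_1 gamma(0) = (-0.235)(1.058453) = -0.248736.
Therefore gamma(1) = -0.2487 (to 4 decimal places).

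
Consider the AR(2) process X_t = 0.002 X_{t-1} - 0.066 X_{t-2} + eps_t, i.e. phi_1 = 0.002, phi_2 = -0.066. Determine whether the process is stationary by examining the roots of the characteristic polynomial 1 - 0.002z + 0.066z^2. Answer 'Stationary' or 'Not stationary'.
\text{Stationary}

The AR(p) characteristic polynomial is P(z) = 1 - 0.002z + 0.066z^2.
Stationarity requires all roots to lie outside the unit circle, i.e. |z| > 1 for every root.
Set 1 + (-0.002) z + (0.066) z^2 = 0, i.e. a z^2 + b z + c = 0 with a = 0.066, b = -0.002, c = 1.
Discriminant D = b^2 - 4ac = (-0.002)^2 - 4*(0.066)*1 = 0.000004 - (0.264) = -0.263996.
D < 0, so the roots are the complex-conjugate pair z = (-b +/- i sqrt(-D)) / (2a) = 0.0152 +/- 3.8925i.
For a conjugate pair |z|^2 = z * conj(z) = (product of roots) = c/a = 1/(0.066) = 15.151515, so |z| = sqrt(15.151515) = 3.8925 for both roots.
Moduli of all roots: 3.8925, 3.8925.
All moduli strictly greater than 1? Yes.
Verdict: Stationary.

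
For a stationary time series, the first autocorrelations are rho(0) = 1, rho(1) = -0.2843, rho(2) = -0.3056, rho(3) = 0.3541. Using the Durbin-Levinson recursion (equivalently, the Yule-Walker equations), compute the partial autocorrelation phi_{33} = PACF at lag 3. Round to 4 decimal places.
\phi_{33} = 0.1469

The PACF at lag k is phi_{kk}, the last component of the solution
to the Yule-Walker system G_k phi = r_k where
  (G_k)_{ij} = rho(|i - j|), (r_k)_i = rho(i), i,j = 1..k.
Equivalently, Durbin-Levinson gives phi_{kk} iteratively:
  phi_{11} = rho(1)
  phi_{kk} = [rho(k) - sum_{j=1..k-1} phi_{k-1,j} rho(k-j)]
            / [1 - sum_{j=1..k-1} phi_{k-1,j} rho(j)],
  phi_{k,j} = phi_{k-1,j} - phi_{kk} phi_{k-1,k-j},  j = 1..k-1.
Step k = 1:
  phi_11 = rho(1) = -0.2843.
Step k = 2:
  phi_22 = [rho(2) - phi_11 rho(1)] / [1 - phi_11 rho(1)] = [-0.3056 - (-0.2843)(-0.2843)] / [1 - (-0.2843)(-0.2843)]
         = -0.38642649 / 0.91917351 = -0.420406.
  Update: phi_21 = phi_11 - phi_22 phi_11 = -0.2843 - (-0.420406)(-0.2843) = -0.403822.
Step k = 3:
  phi_33 = [rho(3) - phi_21 rho(2) - phi_22 rho(1)] / [1 - phi_21 rho(1) - phi_22 rho(2)]
    numerator   = 0.3541 - (-0.403822)(-0.3056) - (-0.420406)(-0.2843) = 0.11117057
    denominator = 1 - (-0.403822)(-0.2843) - (-0.420406)(-0.3056) = 0.75671731
  phi_33 = 0.11117057 / 0.75671731 = 0.1469.
Therefore phi_{33} = 0.1469.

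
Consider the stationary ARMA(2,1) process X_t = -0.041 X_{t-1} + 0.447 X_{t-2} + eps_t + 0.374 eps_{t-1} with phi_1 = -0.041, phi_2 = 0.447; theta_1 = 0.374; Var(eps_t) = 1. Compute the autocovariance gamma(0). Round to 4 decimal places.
\gamma(0) = 1.3627

Multiply the model equation by X_{t-k} and take expectations. With theta_0 = psi_0 = 1 and psi_j the MA(infinity) weights, this gives
  gamma(k) - sum_i phi_i gamma(k-i) = c_k,
  c_k = sigma^2 * sum_{j=k..q} theta_j psi_{j-k}   (c_k = 0 for k > q),
using gamma(-m) = gamma(m).
psi-weights needed (psi_j = theta_j + sum_i phi_i psi_{j-i}):
  psi_1 = theta_1 + phi_1 = 0.374 + (-0.041) = 0.333
Right-hand sides:
  c_0 = sigma^2 (1 + theta_1 psi_1) = 1 * (1 + (0.374)(0.333)) = 1 * 1.124542 = 1.124542
  c_1 = sigma^2 theta_1 = 1 * (0.374) = 0.374
  c_2 = 0
Equations for k = 0, 1, 2 (AR order 2, c_2 = 0):
  (E0) gamma(0) = phi_1 gamma(1) + phi_2 gamma(2) + c_0
  (E1) gamma(1) = phi_1 gamma(0) + phi_2 gamma(1) + c_1
  (E2) gamma(2) = phi_1 gamma(1) + phi_2 gamma(0)
From (E1): gamma(1) = A gamma(0) + B with
  A = phi_1 / (1 - phi_2) = -0.041 / 0.553 = -0.074141,   B = c_1 / (1 - phi_2) = 0.374 / 0.553 = 0.676311.
Insert (E2) into (E0): gamma(0) (1 - phi_2^2) = phi_1 (1 + phi_2) gamma(1) + c_0.
  phi_1 (1 + phi_2) = (-0.041)(1.447) = -0.059327,   1 - phi_2^2 = 0.800191.
Replace gamma(1) by A gamma(0) + B and collect gamma(0):
  gamma(0) [0.800191 - (-0.059327)(-0.074141)] = (-0.059327)(0.676311) + 1.124542
  gamma(0) * 0.795792 = 1.084418
  gamma(0) = 1.084418 / 0.795792 = 1.36269.
Therefore gamma(0) = 1.3627 (to 4 decimal places).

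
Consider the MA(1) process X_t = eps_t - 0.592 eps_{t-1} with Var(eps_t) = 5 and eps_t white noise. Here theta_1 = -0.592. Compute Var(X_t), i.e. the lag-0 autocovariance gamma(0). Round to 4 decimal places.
\gamma(0) = 6.7523

For an MA(q) process X_t = eps_t + sum_i theta_i eps_{t-i} with
Var(eps_t) = sigma^2, the variance is
  gamma(0) = sigma^2 * (1 + sum_i theta_i^2).
  sum_i theta_i^2 = (-0.592)^2 = 0.350464.
  gamma(0) = 5 * (1 + 0.350464) = 5 * 1.350464 = 6.75232, which rounds to 6.7523.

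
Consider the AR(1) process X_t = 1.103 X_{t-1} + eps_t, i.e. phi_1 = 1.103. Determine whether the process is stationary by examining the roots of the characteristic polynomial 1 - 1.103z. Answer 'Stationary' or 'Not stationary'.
\text{Not stationary}

The AR(p) characteristic polynomial is P(z) = 1 - 1.103z.
Stationarity requires all roots to lie outside the unit circle, i.e. |z| > 1 for every root.
This is linear in z: 1 + (-1.103) z = 0  =>  z = -1/(-1.103) = 0.906618,  |z| = 0.906618.
Moduli of all roots: 0.9066.
All moduli strictly greater than 1? No.
Verdict: Not stationary.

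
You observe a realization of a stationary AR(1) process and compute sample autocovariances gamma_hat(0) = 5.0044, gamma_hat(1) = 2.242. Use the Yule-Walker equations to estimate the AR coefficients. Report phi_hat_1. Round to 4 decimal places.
\hat\phi_{1} = 0.4480

The Yule-Walker equations for an AR(p) process read, in matrix form,
  Gamma_p phi = r_p,   with   (Gamma_p)_{ij} = gamma(|i - j|),
                       (r_p)_i = gamma(i),   i,j = 1..p.
Substitute the sample gammas (Toeplitz matrix and right-hand side of size 1):
  Gamma_p = [[5.0044]]
  r_p     = [2.242]
With p = 1 this is the single equation gamma(0) phi_1 = gamma(1):
  phi_hat_1 = gamma(1) / gamma(0) = 2.242 / 5.0044 = 0.4480.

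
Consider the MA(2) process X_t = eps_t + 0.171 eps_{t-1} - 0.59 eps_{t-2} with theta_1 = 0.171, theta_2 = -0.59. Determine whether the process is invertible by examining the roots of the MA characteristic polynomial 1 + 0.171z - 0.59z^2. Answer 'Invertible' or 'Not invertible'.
\text{Invertible}

The MA(q) characteristic polynomial is P(z) = 1 + 0.171z - 0.59z^2.
Invertibility requires all roots to lie outside the unit circle, i.e. |z| > 1 for every root.
Set 1 + (0.171) z + (-0.59) z^2 = 0, i.e. a z^2 + b z + c = 0 with a = -0.59, b = 0.171, c = 1.
Discriminant D = b^2 - 4ac = (0.171)^2 - 4*(-0.59)*1 = 0.029241 - (-2.36) = 2.389241.
D >= 0, so the roots are real: z = (-b +/- sqrt(D)) / (2a) = (-0.171 +/- 1.545717) / (-1.18).
  z_1 = (-0.171 + 1.545717) / (-1.18) = -1.165,   |z_1| = 1.165.
  z_2 = (-0.171 - 1.545717) / (-1.18) = 1.4548,   |z_2| = 1.4548.
Moduli of all roots: 1.1650, 1.4548.
All moduli strictly greater than 1? Yes.
Verdict: Invertible.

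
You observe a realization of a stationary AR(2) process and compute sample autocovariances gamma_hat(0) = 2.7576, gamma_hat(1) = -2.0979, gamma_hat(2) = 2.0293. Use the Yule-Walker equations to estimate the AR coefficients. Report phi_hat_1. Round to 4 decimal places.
\hat\phi_{1} = -0.4770

The Yule-Walker equations for an AR(p) process read, in matrix form,
  Gamma_p phi = r_p,   with   (Gamma_p)_{ij} = gamma(|i - j|),
                       (r_p)_i = gamma(i),   i,j = 1..p.
Substitute the sample gammas (Toeplitz matrix and right-hand side of size 2):
  Gamma_p = [[2.7576, -2.0979], [-2.0979, 2.7576]]
  r_p     = [-2.0979, 2.0293]
Written out:
  2.7576 phi_1 - 2.0979 phi_2 = -2.0979
  -2.0979 phi_1 + 2.7576 phi_2 = 2.0293
Solve by Cramer's rule:
  det = gamma(0)^2 - gamma(1)^2 = (2.7576)^2 - (-2.0979)^2 = 7.60435776 - 4.40118441 = 3.20317335
  phi_hat_1 = [gamma(1) gamma(0) - gamma(1) gamma(2)] / det = [(-2.0979)(2.7576) - (-2.0979)(2.0293)] / 3.20317335 = -1.52790057 / 3.20317335 = -0.477
  phi_hat_2 = [gamma(0) gamma(2) - gamma(1)^2] / det = [(2.7576)(2.0293) - (-2.0979)^2] / 3.20317335 = 1.19481327 / 3.20317335 = 0.373
So phi_hat = [-0.4770, 0.3730].
Therefore phi_hat_1 = -0.4770.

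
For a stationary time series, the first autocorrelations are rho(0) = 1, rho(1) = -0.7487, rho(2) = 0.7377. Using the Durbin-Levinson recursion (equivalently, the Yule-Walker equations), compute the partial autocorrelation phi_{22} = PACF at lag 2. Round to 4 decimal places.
\phi_{22} = 0.4031

The PACF at lag k is phi_{kk}, the last component of the solution
to the Yule-Walker system G_k phi = r_k where
  (G_k)_{ij} = rho(|i - j|), (r_k)_i = rho(i), i,j = 1..k.
Equivalently, Durbin-Levinson gives phi_{kk} iteratively:
  phi_{11} = rho(1)
  phi_{kk} = [rho(k) - sum_{j=1..k-1} phi_{k-1,j} rho(k-j)]
            / [1 - sum_{j=1..k-1} phi_{k-1,j} rho(j)],
  phi_{k,j} = phi_{k-1,j} - phi_{kk} phi_{k-1,k-j},  j = 1..k-1.
Step k = 1:
  phi_11 = rho(1) = -0.7487.
Step k = 2:
  phi_22 = [rho(2) - phi_11 rho(1)] / [1 - phi_11 rho(1)] = [0.7377 - (-0.7487)(-0.7487)] / [1 - (-0.7487)(-0.7487)]
         = 0.17714831 / 0.43944831 = 0.4031.
Therefore phi_{22} = 0.4031.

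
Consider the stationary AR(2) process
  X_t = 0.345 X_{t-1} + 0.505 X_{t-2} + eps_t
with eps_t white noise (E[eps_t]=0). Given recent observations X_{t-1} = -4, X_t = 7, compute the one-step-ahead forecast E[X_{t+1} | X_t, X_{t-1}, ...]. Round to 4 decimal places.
E[X_{t+1} \mid \mathcal F_t] = 0.3950

For an AR(p) model X_t = c + sum_i phi_i X_{t-i} + eps_t, the
one-step-ahead conditional mean is
  E[X_{t+1} | X_t, ...] = c + sum_i phi_i X_{t+1-i}.
Substitute known values:
  E[X_{t+1} | ...] = (0.345) * (7) + (0.505) * (-4)
                   = 0.3950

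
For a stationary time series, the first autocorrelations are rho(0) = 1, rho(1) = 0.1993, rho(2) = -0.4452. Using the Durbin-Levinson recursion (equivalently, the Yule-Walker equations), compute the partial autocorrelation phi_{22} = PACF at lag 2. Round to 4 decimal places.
\phi_{22} = -0.5050

The PACF at lag k is phi_{kk}, the last component of the solution
to the Yule-Walker system G_k phi = r_k where
  (G_k)_{ij} = rho(|i - j|), (r_k)_i = rho(i), i,j = 1..k.
Equivalently, Durbin-Levinson gives phi_{kk} iteratively:
  phi_{11} = rho(1)
  phi_{kk} = [rho(k) - sum_{j=1..k-1} phi_{k-1,j} rho(k-j)]
            / [1 - sum_{j=1..k-1} phi_{k-1,j} rho(j)],
  phi_{k,j} = phi_{k-1,j} - phi_{kk} phi_{k-1,k-j},  j = 1..k-1.
Step k = 1:
  phi_11 = rho(1) = 0.1993.
Step k = 2:
  phi_22 = [rho(2) - phi_11 rho(1)] / [1 - phi_11 rho(1)] = [-0.4452 - (0.1993)(0.1993)] / [1 - (0.1993)(0.1993)]
         = -0.48492049 / 0.96027951 = -0.505.
Therefore phi_{22} = -0.5050.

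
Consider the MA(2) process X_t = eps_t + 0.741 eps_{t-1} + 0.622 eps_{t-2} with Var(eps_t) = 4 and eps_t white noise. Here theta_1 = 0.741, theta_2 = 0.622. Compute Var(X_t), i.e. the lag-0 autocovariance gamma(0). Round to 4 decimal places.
\gamma(0) = 7.7439

For an MA(q) process X_t = eps_t + sum_i theta_i eps_{t-i} with
Var(eps_t) = sigma^2, the variance is
  gamma(0) = sigma^2 * (1 + sum_i theta_i^2).
  sum_i theta_i^2 = (0.741)^2 + (0.622)^2 = 0.549081 + 0.386884 = 0.935965.
  gamma(0) = 4 * (1 + 0.935965) = 4 * 1.935965 = 7.74386, which rounds to 7.7439.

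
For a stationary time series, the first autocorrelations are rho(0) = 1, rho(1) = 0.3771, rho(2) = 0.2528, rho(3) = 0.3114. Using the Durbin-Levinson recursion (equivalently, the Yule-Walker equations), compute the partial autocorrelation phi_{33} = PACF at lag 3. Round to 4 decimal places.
\phi_{33} = 0.2131

The PACF at lag k is phi_{kk}, the last component of the solution
to the Yule-Walker system G_k phi = r_k where
  (G_k)_{ij} = rho(|i - j|), (r_k)_i = rho(i), i,j = 1..k.
Equivalently, Durbin-Levinson gives phi_{kk} iteratively:
  phi_{11} = rho(1)
  phi_{kk} = [rho(k) - sum_{j=1..k-1} phi_{k-1,j} rho(k-j)]
            / [1 - sum_{j=1..k-1} phi_{k-1,j} rho(j)],
  phi_{k,j} = phi_{k-1,j} - phi_{kk} phi_{k-1,k-j},  j = 1..k-1.
Step k = 1:
  phi_11 = rho(1) = 0.3771.
Step k = 2:
  phi_22 = [rho(2) - phi_11 rho(1)] / [1 - phi_11 rho(1)] = [0.2528 - (0.3771)(0.3771)] / [1 - (0.3771)(0.3771)]
         = 0.11059559 / 0.85779559 = 0.12893.
  Update: phi_21 = phi_11 - phi_22 phi_11 = 0.3771 - (0.12893)(0.3771) = 0.32848.
Step k = 3:
  phi_33 = [rho(3) - phi_21 rho(2) - phi_22 rho(1)] / [1 - phi_21 rho(1) - phi_22 rho(2)]
    numerator   = 0.3114 - (0.32848)(0.2528) - (0.12893)(0.3771) = 0.17974063
    denominator = 1 - (0.32848)(0.3771) - (0.12893)(0.2528) = 0.8435365
  phi_33 = 0.17974063 / 0.8435365 = 0.2131.
Therefore phi_{33} = 0.2131.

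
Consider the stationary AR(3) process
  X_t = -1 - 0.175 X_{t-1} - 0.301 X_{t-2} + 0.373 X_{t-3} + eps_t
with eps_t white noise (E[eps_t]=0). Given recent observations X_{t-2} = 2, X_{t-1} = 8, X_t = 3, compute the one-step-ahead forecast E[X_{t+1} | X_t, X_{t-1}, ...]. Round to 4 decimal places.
E[X_{t+1} \mid \mathcal F_t] = -3.1870

For an AR(p) model X_t = c + sum_i phi_i X_{t-i} + eps_t, the
one-step-ahead conditional mean is
  E[X_{t+1} | X_t, ...] = c + sum_i phi_i X_{t+1-i}.
Substitute known values:
  E[X_{t+1} | ...] = -1 + (-0.175) * (3) + (-0.301) * (8) + (0.373) * (2)
                   = -3.1870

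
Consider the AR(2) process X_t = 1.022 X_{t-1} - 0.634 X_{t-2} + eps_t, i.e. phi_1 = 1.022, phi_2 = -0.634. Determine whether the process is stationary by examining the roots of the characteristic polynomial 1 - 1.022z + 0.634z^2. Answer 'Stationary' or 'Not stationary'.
\text{Stationary}

The AR(p) characteristic polynomial is P(z) = 1 - 1.022z + 0.634z^2.
Stationarity requires all roots to lie outside the unit circle, i.e. |z| > 1 for every root.
Set 1 + (-1.022) z + (0.634) z^2 = 0, i.e. a z^2 + b z + c = 0 with a = 0.634, b = -1.022, c = 1.
Discriminant D = b^2 - 4ac = (-1.022)^2 - 4*(0.634)*1 = 1.044484 - (2.536) = -1.491516.
D < 0, so the roots are the complex-conjugate pair z = (-b +/- i sqrt(-D)) / (2a) = 0.806 +/- 0.9632i.
For a conjugate pair |z|^2 = z * conj(z) = (product of roots) = c/a = 1/(0.634) = 1.577287, so |z| = sqrt(1.577287) = 1.2559 for both roots.
Moduli of all roots: 1.2559, 1.2559.
All moduli strictly greater than 1? Yes.
Verdict: Stationary.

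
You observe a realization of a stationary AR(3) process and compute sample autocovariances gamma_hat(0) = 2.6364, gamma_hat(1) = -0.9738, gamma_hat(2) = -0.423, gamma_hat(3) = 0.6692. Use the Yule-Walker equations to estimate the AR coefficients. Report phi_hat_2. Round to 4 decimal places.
\hat\phi_{2} = -0.3130

The Yule-Walker equations for an AR(p) process read, in matrix form,
  Gamma_p phi = r_p,   with   (Gamma_p)_{ij} = gamma(|i - j|),
                       (r_p)_i = gamma(i),   i,j = 1..p.
Substitute the sample gammas (Toeplitz matrix and right-hand side of size 3):
  Gamma_p = [[2.6364, -0.9738, -0.423], [-0.9738, 2.6364, -0.9738], [-0.423, -0.9738, 2.6364]]
  r_p     = [-0.9738, -0.423, 0.6692]
Written out (R1..R3):
  (R1) 2.6364 phi_1 - 0.9738 phi_2 - 0.423 phi_3 = -0.9738
  (R2) -0.9738 phi_1 + 2.6364 phi_2 - 0.9738 phi_3 = -0.423
  (R3) -0.423 phi_1 - 0.9738 phi_2 + 2.6364 phi_3 = 0.6692
Gaussian elimination:
  R2 <- R2 - (-0.9738/2.6364) R1 = R2 - (-0.369367) R1:  2.27671 phi_2 - 1.130042 phi_3 = -0.78269
  R3 <- R3 - (-0.423/2.6364) R1 = R3 - (-0.160446) R1:  -1.130042 phi_2 + 2.568531 phi_3 = 0.512958
  R3 <- R3 - (-1.130042/2.27671) R2 = R3 - (-0.496349) R2:  2.007636 phi_3 = 0.12447
Back-substitution:
  phi_hat_3 = 0.12447 / 2.007636 = 0.061998
  phi_hat_2 = (-0.78269 - (-1.130042)(0.061998)) / 2.27671 = -0.313008
  phi_hat_1 = (-0.9738 - (-0.9738)(-0.313008) - (-0.423)(0.061998)) / 2.6364 = -0.475035
So phi_hat = [-0.4750, -0.3130, 0.0620].
Therefore phi_hat_2 = -0.3130.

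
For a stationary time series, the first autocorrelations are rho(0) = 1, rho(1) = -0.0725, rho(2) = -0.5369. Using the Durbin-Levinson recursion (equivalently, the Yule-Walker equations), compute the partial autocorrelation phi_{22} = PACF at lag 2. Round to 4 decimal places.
\phi_{22} = -0.5450

The PACF at lag k is phi_{kk}, the last component of the solution
to the Yule-Walker system G_k phi = r_k where
  (G_k)_{ij} = rho(|i - j|), (r_k)_i = rho(i), i,j = 1..k.
Equivalently, Durbin-Levinson gives phi_{kk} iteratively:
  phi_{11} = rho(1)
  phi_{kk} = [rho(k) - sum_{j=1..k-1} phi_{k-1,j} rho(k-j)]
            / [1 - sum_{j=1..k-1} phi_{k-1,j} rho(j)],
  phi_{k,j} = phi_{k-1,j} - phi_{kk} phi_{k-1,k-j},  j = 1..k-1.
Step k = 1:
  phi_11 = rho(1) = -0.0725.
Step k = 2:
  phi_22 = [rho(2) - phi_11 rho(1)] / [1 - phi_11 rho(1)] = [-0.5369 - (-0.0725)(-0.0725)] / [1 - (-0.0725)(-0.0725)]
         = -0.54215625 / 0.99474375 = -0.545.
Therefore phi_{22} = -0.5450.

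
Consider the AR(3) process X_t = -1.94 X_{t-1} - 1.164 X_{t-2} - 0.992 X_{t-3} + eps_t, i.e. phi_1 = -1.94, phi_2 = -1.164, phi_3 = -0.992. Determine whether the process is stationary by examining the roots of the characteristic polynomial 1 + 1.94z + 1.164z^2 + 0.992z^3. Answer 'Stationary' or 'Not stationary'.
\text{Not stationary}

The AR(p) characteristic polynomial is P(z) = 1 + 1.94z + 1.164z^2 + 0.992z^3.
Stationarity requires all roots to lie outside the unit circle, i.e. |z| > 1 for every root.
Degree 3: look for a simple real root z0 first, then factor out (1 - z/z0) and solve the remaining quadratic.
Testing z0 = -0.625: P(-0.625) = 1 + (1.94)(-0.625) + (1.164)(-0.625)^2 + (0.992)(-0.625)^3
  = 1 + (-1.2125) + (0.454687) + (-0.242188) = 0.  So z_0 = -0.625 is a root, |z_0| = 0.625.
Divide out the factor (1 + 1.6 z) = (1 - z/z0) (since 1/z0 = -1.6):
  P(z) = (1 + 1.6 z)(1 + (0.34) z + (0.62) z^2)
  [check: z-coef 0.34 - (-1.6) = 1.94; z^2-coef 0.62 - (-1.6)(0.34) = 1.164; z^3-coef -(-1.6)(0.62) = 0.992.]
Remaining roots from the quadratic factor 1 + (0.34) z + (0.62) z^2:
  Set 1 + (0.34) z + (0.62) z^2 = 0, i.e. a z^2 + b z + c = 0 with a = 0.62, b = 0.34, c = 1.
  Discriminant D = b^2 - 4ac = (0.34)^2 - 4*(0.62)*1 = 0.1156 - (2.48) = -2.3644.
  D < 0, so the roots are the complex-conjugate pair z = (-b +/- i sqrt(-D)) / (2a) = -0.2742 +/- 1.24i.
  For a conjugate pair |z|^2 = z * conj(z) = (product of roots) = c/a = 1/(0.62) = 1.612903, so |z| = sqrt(1.612903) = 1.27 for both roots.
Moduli of all roots: 0.6250, 1.2700, 1.2700.
All moduli strictly greater than 1? No.
Verdict: Not stationary.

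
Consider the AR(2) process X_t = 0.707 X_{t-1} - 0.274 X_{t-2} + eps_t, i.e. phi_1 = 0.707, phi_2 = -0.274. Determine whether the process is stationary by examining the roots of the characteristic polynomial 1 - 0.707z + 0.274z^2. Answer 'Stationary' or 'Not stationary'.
\text{Stationary}

The AR(p) characteristic polynomial is P(z) = 1 - 0.707z + 0.274z^2.
Stationarity requires all roots to lie outside the unit circle, i.e. |z| > 1 for every root.
Set 1 + (-0.707) z + (0.274) z^2 = 0, i.e. a z^2 + b z + c = 0 with a = 0.274, b = -0.707, c = 1.
Discriminant D = b^2 - 4ac = (-0.707)^2 - 4*(0.274)*1 = 0.499849 - (1.096) = -0.596151.
D < 0, so the roots are the complex-conjugate pair z = (-b +/- i sqrt(-D)) / (2a) = 1.2901 +/- 1.409i.
For a conjugate pair |z|^2 = z * conj(z) = (product of roots) = c/a = 1/(0.274) = 3.649635, so |z| = sqrt(3.649635) = 1.9104 for both roots.
Moduli of all roots: 1.9104, 1.9104.
All moduli strictly greater than 1? Yes.
Verdict: Stationary.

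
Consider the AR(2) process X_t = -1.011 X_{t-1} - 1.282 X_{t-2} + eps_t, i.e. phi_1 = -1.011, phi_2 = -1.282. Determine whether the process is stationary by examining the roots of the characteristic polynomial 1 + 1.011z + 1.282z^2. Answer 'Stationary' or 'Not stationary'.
\text{Not stationary}

The AR(p) characteristic polynomial is P(z) = 1 + 1.011z + 1.282z^2.
Stationarity requires all roots to lie outside the unit circle, i.e. |z| > 1 for every root.
Set 1 + (1.011) z + (1.282) z^2 = 0, i.e. a z^2 + b z + c = 0 with a = 1.282, b = 1.011, c = 1.
Discriminant D = b^2 - 4ac = (1.011)^2 - 4*(1.282)*1 = 1.022121 - (5.128) = -4.105879.
D < 0, so the roots are the complex-conjugate pair z = (-b +/- i sqrt(-D)) / (2a) = -0.3943 +/- 0.7903i.
For a conjugate pair |z|^2 = z * conj(z) = (product of roots) = c/a = 1/(1.282) = 0.780031, so |z| = sqrt(0.780031) = 0.8832 for both roots.
Moduli of all roots: 0.8832, 0.8832.
All moduli strictly greater than 1? No.
Verdict: Not stationary.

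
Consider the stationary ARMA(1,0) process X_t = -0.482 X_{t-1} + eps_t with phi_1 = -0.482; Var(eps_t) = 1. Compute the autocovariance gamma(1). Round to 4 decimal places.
\gamma(1) = -0.6279

Multiply the model equation by X_{t-k} and take expectations. With theta_0 = psi_0 = 1 and psi_j the MA(infinity) weights, this gives
  gamma(k) - sum_i phi_i gamma(k-i) = c_k,
  c_k = sigma^2 * sum_{j=k..q} theta_j psi_{j-k}   (c_k = 0 for k > q),
using gamma(-m) = gamma(m).
Pure AR (q = 0): c_0 = sigma^2 = 1, c_k = 0 for k >= 1.
Equations for k = 0 and k = 1 (AR order 1):
  gamma(0) = phi_1 gamma(1) + c_0
  gamma(1) = phi_1 gamma(0) + c_1
Substituting the second into the first: gamma(0) (1 - phi_1^2) = c_0 + phi_1 c_1, so
  gamma(0) = c_0 / (1 - phi_1^2) = 1 / (1 - (-0.482)^2) = 1 / 0.767676 = 1.302633.
  gamma(1) = phi_1 gamma(0) = (-0.482)(1.302633) = -0.627869.
Therefore gamma(1) = -0.6279 (to 4 decimal places).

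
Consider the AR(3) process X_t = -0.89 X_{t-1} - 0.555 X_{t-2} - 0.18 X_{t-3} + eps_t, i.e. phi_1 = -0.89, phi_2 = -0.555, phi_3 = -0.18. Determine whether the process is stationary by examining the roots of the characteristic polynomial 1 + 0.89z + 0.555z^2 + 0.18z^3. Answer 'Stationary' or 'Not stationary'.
\text{Stationary}

The AR(p) characteristic polynomial is P(z) = 1 + 0.89z + 0.555z^2 + 0.18z^3.
Stationarity requires all roots to lie outside the unit circle, i.e. |z| > 1 for every root.
Degree 3: look for a simple real root z0 first, then factor out (1 - z/z0) and solve the remaining quadratic.
Testing z0 = -2: P(-2) = 1 + (0.89)(-2) + (0.555)(-2)^2 + (0.18)(-2)^3
  = 1 + (-1.78) + (2.22) + (-1.44) = 0.  So z_0 = -2 is a root, |z_0| = 2.
Divide out the factor (1 + 0.5 z) = (1 - z/z0) (since 1/z0 = -0.5):
  P(z) = (1 + 0.5 z)(1 + (0.39) z + (0.36) z^2)
  [check: z-coef 0.39 - (-0.5) = 0.89; z^2-coef 0.36 - (-0.5)(0.39) = 0.555; z^3-coef -(-0.5)(0.36) = 0.18.]
Remaining roots from the quadratic factor 1 + (0.39) z + (0.36) z^2:
  Set 1 + (0.39) z + (0.36) z^2 = 0, i.e. a z^2 + b z + c = 0 with a = 0.36, b = 0.39, c = 1.
  Discriminant D = b^2 - 4ac = (0.39)^2 - 4*(0.36)*1 = 0.1521 - (1.44) = -1.2879.
  D < 0, so the roots are the complex-conjugate pair z = (-b +/- i sqrt(-D)) / (2a) = -0.5417 +/- 1.5762i.
  For a conjugate pair |z|^2 = z * conj(z) = (product of roots) = c/a = 1/(0.36) = 2.777778, so |z| = sqrt(2.777778) = 1.6667 for both roots.
Moduli of all roots: 2.0000, 1.6667, 1.6667.
All moduli strictly greater than 1? Yes.
Verdict: Stationary.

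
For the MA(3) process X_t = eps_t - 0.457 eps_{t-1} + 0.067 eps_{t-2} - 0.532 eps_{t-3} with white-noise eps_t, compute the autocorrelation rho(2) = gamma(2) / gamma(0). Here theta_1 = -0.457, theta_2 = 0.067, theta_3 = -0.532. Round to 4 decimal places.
\rho(2) = 0.2073

For an MA(q) process with theta_0 = 1, the autocovariance is
  gamma(k) = sigma^2 * sum_{i=0..q-k} theta_i * theta_{i+k},
and rho(k) = gamma(k) / gamma(0). Sigma^2 cancels.
  numerator   = (1)*(0.067) + (-0.457)*(-0.532) = 0.310124.
  denominator = (1)^2 + (-0.457)^2 + (0.067)^2 + (-0.532)^2 = 1.496362.
  rho(2) = 0.310124 / 1.496362 = 0.2073.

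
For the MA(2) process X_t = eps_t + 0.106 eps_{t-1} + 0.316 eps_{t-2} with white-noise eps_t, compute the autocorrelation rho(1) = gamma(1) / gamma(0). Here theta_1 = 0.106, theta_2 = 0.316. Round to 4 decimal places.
\rho(1) = 0.1255

For an MA(q) process with theta_0 = 1, the autocovariance is
  gamma(k) = sigma^2 * sum_{i=0..q-k} theta_i * theta_{i+k},
and rho(k) = gamma(k) / gamma(0). Sigma^2 cancels.
  numerator   = (1)*(0.106) + (0.106)*(0.316) = 0.139496.
  denominator = (1)^2 + (0.106)^2 + (0.316)^2 = 1.111092.
  rho(1) = 0.139496 / 1.111092 = 0.1255.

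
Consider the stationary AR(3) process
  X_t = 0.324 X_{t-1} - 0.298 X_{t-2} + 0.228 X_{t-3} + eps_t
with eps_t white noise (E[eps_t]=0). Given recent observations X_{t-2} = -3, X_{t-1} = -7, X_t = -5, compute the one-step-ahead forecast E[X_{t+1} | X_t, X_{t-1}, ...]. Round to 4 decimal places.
E[X_{t+1} \mid \mathcal F_t] = -0.2180

For an AR(p) model X_t = c + sum_i phi_i X_{t-i} + eps_t, the
one-step-ahead conditional mean is
  E[X_{t+1} | X_t, ...] = c + sum_i phi_i X_{t+1-i}.
Substitute known values:
  E[X_{t+1} | ...] = (0.324) * (-5) + (-0.298) * (-7) + (0.228) * (-3)
                   = -0.2180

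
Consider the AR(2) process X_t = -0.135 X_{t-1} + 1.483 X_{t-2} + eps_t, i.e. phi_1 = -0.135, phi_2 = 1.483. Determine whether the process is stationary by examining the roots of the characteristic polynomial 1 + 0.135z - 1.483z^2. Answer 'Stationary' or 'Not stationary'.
\text{Not stationary}

The AR(p) characteristic polynomial is P(z) = 1 + 0.135z - 1.483z^2.
Stationarity requires all roots to lie outside the unit circle, i.e. |z| > 1 for every root.
Set 1 + (0.135) z + (-1.483) z^2 = 0, i.e. a z^2 + b z + c = 0 with a = -1.483, b = 0.135, c = 1.
Discriminant D = b^2 - 4ac = (0.135)^2 - 4*(-1.483)*1 = 0.018225 - (-5.932) = 5.950225.
D >= 0, so the roots are real: z = (-b +/- sqrt(D)) / (2a) = (-0.135 +/- 2.439308) / (-2.966).
  z_1 = (-0.135 + 2.439308) / (-2.966) = -0.7769,   |z_1| = 0.7769.
  z_2 = (-0.135 - 2.439308) / (-2.966) = 0.8679,   |z_2| = 0.8679.
Moduli of all roots: 0.7769, 0.8679.
All moduli strictly greater than 1? No.
Verdict: Not stationary.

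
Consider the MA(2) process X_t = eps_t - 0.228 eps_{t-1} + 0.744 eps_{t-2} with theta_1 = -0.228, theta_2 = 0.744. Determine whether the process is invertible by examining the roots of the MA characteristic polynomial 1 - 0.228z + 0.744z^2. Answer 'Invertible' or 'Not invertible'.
\text{Invertible}

The MA(q) characteristic polynomial is P(z) = 1 - 0.228z + 0.744z^2.
Invertibility requires all roots to lie outside the unit circle, i.e. |z| > 1 for every root.
Set 1 + (-0.228) z + (0.744) z^2 = 0, i.e. a z^2 + b z + c = 0 with a = 0.744, b = -0.228, c = 1.
Discriminant D = b^2 - 4ac = (-0.228)^2 - 4*(0.744)*1 = 0.051984 - (2.976) = -2.924016.
D < 0, so the roots are the complex-conjugate pair z = (-b +/- i sqrt(-D)) / (2a) = 0.1532 +/- 1.1492i.
For a conjugate pair |z|^2 = z * conj(z) = (product of roots) = c/a = 1/(0.744) = 1.344086, so |z| = sqrt(1.344086) = 1.1593 for both roots.
Moduli of all roots: 1.1593, 1.1593.
All moduli strictly greater than 1? Yes.
Verdict: Invertible.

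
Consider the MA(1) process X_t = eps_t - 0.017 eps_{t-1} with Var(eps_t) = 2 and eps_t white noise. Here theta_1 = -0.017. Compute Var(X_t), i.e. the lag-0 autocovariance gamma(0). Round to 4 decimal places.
\gamma(0) = 2.0006

For an MA(q) process X_t = eps_t + sum_i theta_i eps_{t-i} with
Var(eps_t) = sigma^2, the variance is
  gamma(0) = sigma^2 * (1 + sum_i theta_i^2).
  sum_i theta_i^2 = (-0.017)^2 = 0.000289.
  gamma(0) = 2 * (1 + 0.000289) = 2 * 1.000289 = 2.000578, which rounds to 2.0006.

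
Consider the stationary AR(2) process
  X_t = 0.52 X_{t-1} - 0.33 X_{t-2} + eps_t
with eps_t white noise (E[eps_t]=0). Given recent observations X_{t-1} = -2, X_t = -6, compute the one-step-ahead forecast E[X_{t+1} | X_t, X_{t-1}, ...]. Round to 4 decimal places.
E[X_{t+1} \mid \mathcal F_t] = -2.4600

For an AR(p) model X_t = c + sum_i phi_i X_{t-i} + eps_t, the
one-step-ahead conditional mean is
  E[X_{t+1} | X_t, ...] = c + sum_i phi_i X_{t+1-i}.
Substitute known values:
  E[X_{t+1} | ...] = (0.52) * (-6) + (-0.33) * (-2)
                   = -2.4600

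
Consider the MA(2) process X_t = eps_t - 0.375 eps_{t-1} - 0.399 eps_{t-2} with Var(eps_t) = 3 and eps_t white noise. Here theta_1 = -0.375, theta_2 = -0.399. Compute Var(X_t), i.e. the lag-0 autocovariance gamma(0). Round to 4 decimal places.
\gamma(0) = 3.8995

For an MA(q) process X_t = eps_t + sum_i theta_i eps_{t-i} with
Var(eps_t) = sigma^2, the variance is
  gamma(0) = sigma^2 * (1 + sum_i theta_i^2).
  sum_i theta_i^2 = (-0.375)^2 + (-0.399)^2 = 0.140625 + 0.159201 = 0.299826.
  gamma(0) = 3 * (1 + 0.299826) = 3 * 1.299826 = 3.899478, which rounds to 3.8995.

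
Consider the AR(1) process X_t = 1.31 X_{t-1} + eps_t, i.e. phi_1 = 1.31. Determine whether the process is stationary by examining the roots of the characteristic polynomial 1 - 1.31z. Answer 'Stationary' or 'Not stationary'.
\text{Not stationary}

The AR(p) characteristic polynomial is P(z) = 1 - 1.31z.
Stationarity requires all roots to lie outside the unit circle, i.e. |z| > 1 for every root.
This is linear in z: 1 + (-1.31) z = 0  =>  z = -1/(-1.31) = 0.763359,  |z| = 0.763359.
Moduli of all roots: 0.7634.
All moduli strictly greater than 1? No.
Verdict: Not stationary.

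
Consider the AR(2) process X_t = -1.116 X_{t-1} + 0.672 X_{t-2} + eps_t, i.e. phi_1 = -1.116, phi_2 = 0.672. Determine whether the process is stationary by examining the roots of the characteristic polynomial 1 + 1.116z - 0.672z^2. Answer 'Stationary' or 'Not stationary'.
\text{Not stationary}

The AR(p) characteristic polynomial is P(z) = 1 + 1.116z - 0.672z^2.
Stationarity requires all roots to lie outside the unit circle, i.e. |z| > 1 for every root.
Set 1 + (1.116) z + (-0.672) z^2 = 0, i.e. a z^2 + b z + c = 0 with a = -0.672, b = 1.116, c = 1.
Discriminant D = b^2 - 4ac = (1.116)^2 - 4*(-0.672)*1 = 1.245456 - (-2.688) = 3.933456.
D >= 0, so the roots are real: z = (-b +/- sqrt(D)) / (2a) = (-1.116 +/- 1.983294) / (-1.344).
  z_1 = (-1.116 + 1.983294) / (-1.344) = -0.6453,   |z_1| = 0.6453.
  z_2 = (-1.116 - 1.983294) / (-1.344) = 2.306,   |z_2| = 2.306.
Moduli of all roots: 0.6453, 2.3060.
All moduli strictly greater than 1? No.
Verdict: Not stationary.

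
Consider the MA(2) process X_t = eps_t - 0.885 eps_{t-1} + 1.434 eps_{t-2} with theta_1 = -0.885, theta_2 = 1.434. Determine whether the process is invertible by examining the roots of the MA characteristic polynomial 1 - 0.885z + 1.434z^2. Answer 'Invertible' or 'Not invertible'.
\text{Not invertible}

The MA(q) characteristic polynomial is P(z) = 1 - 0.885z + 1.434z^2.
Invertibility requires all roots to lie outside the unit circle, i.e. |z| > 1 for every root.
Set 1 + (-0.885) z + (1.434) z^2 = 0, i.e. a z^2 + b z + c = 0 with a = 1.434, b = -0.885, c = 1.
Discriminant D = b^2 - 4ac = (-0.885)^2 - 4*(1.434)*1 = 0.783225 - (5.736) = -4.952775.
D < 0, so the roots are the complex-conjugate pair z = (-b +/- i sqrt(-D)) / (2a) = 0.3086 +/- 0.776i.
For a conjugate pair |z|^2 = z * conj(z) = (product of roots) = c/a = 1/(1.434) = 0.69735, so |z| = sqrt(0.69735) = 0.8351 for both roots.
Moduli of all roots: 0.8351, 0.8351.
All moduli strictly greater than 1? No.
Verdict: Not invertible.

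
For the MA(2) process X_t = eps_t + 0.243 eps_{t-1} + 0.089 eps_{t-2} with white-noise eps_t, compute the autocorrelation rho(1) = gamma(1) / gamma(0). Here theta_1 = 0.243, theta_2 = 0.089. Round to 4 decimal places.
\rho(1) = 0.2480

For an MA(q) process with theta_0 = 1, the autocovariance is
  gamma(k) = sigma^2 * sum_{i=0..q-k} theta_i * theta_{i+k},
and rho(k) = gamma(k) / gamma(0). Sigma^2 cancels.
  numerator   = (1)*(0.243) + (0.243)*(0.089) = 0.264627.
  denominator = (1)^2 + (0.243)^2 + (0.089)^2 = 1.06697.
  rho(1) = 0.264627 / 1.06697 = 0.2480.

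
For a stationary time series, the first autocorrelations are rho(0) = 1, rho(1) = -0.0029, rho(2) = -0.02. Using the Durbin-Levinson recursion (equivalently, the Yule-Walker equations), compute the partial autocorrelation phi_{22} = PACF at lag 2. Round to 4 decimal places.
\phi_{22} = -0.0200

The PACF at lag k is phi_{kk}, the last component of the solution
to the Yule-Walker system G_k phi = r_k where
  (G_k)_{ij} = rho(|i - j|), (r_k)_i = rho(i), i,j = 1..k.
Equivalently, Durbin-Levinson gives phi_{kk} iteratively:
  phi_{11} = rho(1)
  phi_{kk} = [rho(k) - sum_{j=1..k-1} phi_{k-1,j} rho(k-j)]
            / [1 - sum_{j=1..k-1} phi_{k-1,j} rho(j)],
  phi_{k,j} = phi_{k-1,j} - phi_{kk} phi_{k-1,k-j},  j = 1..k-1.
Step k = 1:
  phi_11 = rho(1) = -0.0029.
Step k = 2:
  phi_22 = [rho(2) - phi_11 rho(1)] / [1 - phi_11 rho(1)] = [-0.02 - (-0.0029)(-0.0029)] / [1 - (-0.0029)(-0.0029)]
         = -0.02000841 / 0.99999159 = -0.02.
Therefore phi_{22} = -0.0200.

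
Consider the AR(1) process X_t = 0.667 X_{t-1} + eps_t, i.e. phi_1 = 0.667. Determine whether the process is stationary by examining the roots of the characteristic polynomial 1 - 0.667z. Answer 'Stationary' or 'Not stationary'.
\text{Stationary}

The AR(p) characteristic polynomial is P(z) = 1 - 0.667z.
Stationarity requires all roots to lie outside the unit circle, i.e. |z| > 1 for every root.
This is linear in z: 1 + (-0.667) z = 0  =>  z = -1/(-0.667) = 1.49925,  |z| = 1.49925.
Moduli of all roots: 1.4993.
All moduli strictly greater than 1? Yes.
Verdict: Stationary.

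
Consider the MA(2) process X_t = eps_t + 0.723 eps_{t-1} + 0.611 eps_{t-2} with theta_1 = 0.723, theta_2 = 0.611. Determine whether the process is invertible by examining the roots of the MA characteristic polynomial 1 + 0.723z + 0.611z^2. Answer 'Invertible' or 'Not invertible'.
\text{Invertible}

The MA(q) characteristic polynomial is P(z) = 1 + 0.723z + 0.611z^2.
Invertibility requires all roots to lie outside the unit circle, i.e. |z| > 1 for every root.
Set 1 + (0.723) z + (0.611) z^2 = 0, i.e. a z^2 + b z + c = 0 with a = 0.611, b = 0.723, c = 1.
Discriminant D = b^2 - 4ac = (0.723)^2 - 4*(0.611)*1 = 0.522729 - (2.444) = -1.921271.
D < 0, so the roots are the complex-conjugate pair z = (-b +/- i sqrt(-D)) / (2a) = -0.5917 +/- 1.1343i.
For a conjugate pair |z|^2 = z * conj(z) = (product of roots) = c/a = 1/(0.611) = 1.636661, so |z| = sqrt(1.636661) = 1.2793 for both roots.
Moduli of all roots: 1.2793, 1.2793.
All moduli strictly greater than 1? Yes.
Verdict: Invertible.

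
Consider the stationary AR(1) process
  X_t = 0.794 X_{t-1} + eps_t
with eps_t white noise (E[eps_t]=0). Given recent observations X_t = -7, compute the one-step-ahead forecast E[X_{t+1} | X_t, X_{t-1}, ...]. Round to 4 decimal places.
E[X_{t+1} \mid \mathcal F_t] = -5.5580

For an AR(p) model X_t = c + sum_i phi_i X_{t-i} + eps_t, the
one-step-ahead conditional mean is
  E[X_{t+1} | X_t, ...] = c + sum_i phi_i X_{t+1-i}.
Substitute known values:
  E[X_{t+1} | ...] = (0.794) * (-7)
                   = -5.5580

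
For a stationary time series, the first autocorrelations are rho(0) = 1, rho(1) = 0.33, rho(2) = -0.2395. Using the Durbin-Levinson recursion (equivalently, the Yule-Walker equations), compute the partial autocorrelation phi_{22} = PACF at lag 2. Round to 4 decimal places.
\phi_{22} = -0.3910

The PACF at lag k is phi_{kk}, the last component of the solution
to the Yule-Walker system G_k phi = r_k where
  (G_k)_{ij} = rho(|i - j|), (r_k)_i = rho(i), i,j = 1..k.
Equivalently, Durbin-Levinson gives phi_{kk} iteratively:
  phi_{11} = rho(1)
  phi_{kk} = [rho(k) - sum_{j=1..k-1} phi_{k-1,j} rho(k-j)]
            / [1 - sum_{j=1..k-1} phi_{k-1,j} rho(j)],
  phi_{k,j} = phi_{k-1,j} - phi_{kk} phi_{k-1,k-j},  j = 1..k-1.
Step k = 1:
  phi_11 = rho(1) = 0.33.
Step k = 2:
  phi_22 = [rho(2) - phi_11 rho(1)] / [1 - phi_11 rho(1)] = [-0.2395 - (0.33)(0.33)] / [1 - (0.33)(0.33)]
         = -0.3484 / 0.8911 = -0.391.
Therefore phi_{22} = -0.3910.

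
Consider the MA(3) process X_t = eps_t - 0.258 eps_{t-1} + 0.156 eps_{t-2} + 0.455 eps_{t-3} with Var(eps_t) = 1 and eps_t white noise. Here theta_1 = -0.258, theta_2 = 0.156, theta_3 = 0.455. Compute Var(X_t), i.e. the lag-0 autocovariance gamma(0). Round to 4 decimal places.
\gamma(0) = 1.2979

For an MA(q) process X_t = eps_t + sum_i theta_i eps_{t-i} with
Var(eps_t) = sigma^2, the variance is
  gamma(0) = sigma^2 * (1 + sum_i theta_i^2).
  sum_i theta_i^2 = (-0.258)^2 + (0.156)^2 + (0.455)^2 = 0.066564 + 0.024336 + 0.207025 = 0.297925.
  gamma(0) = 1 * (1 + 0.297925) = 1 * 1.297925 = 1.297925, which rounds to 1.2979.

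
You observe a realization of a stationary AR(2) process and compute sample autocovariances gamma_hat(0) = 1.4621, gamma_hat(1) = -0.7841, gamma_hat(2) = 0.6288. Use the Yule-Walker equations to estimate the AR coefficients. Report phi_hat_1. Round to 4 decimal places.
\hat\phi_{1} = -0.4290

The Yule-Walker equations for an AR(p) process read, in matrix form,
  Gamma_p phi = r_p,   with   (Gamma_p)_{ij} = gamma(|i - j|),
                       (r_p)_i = gamma(i),   i,j = 1..p.
Substitute the sample gammas (Toeplitz matrix and right-hand side of size 2):
  Gamma_p = [[1.4621, -0.7841], [-0.7841, 1.4621]]
  r_p     = [-0.7841, 0.6288]
Written out:
  1.4621 phi_1 - 0.7841 phi_2 = -0.7841
  -0.7841 phi_1 + 1.4621 phi_2 = 0.6288
Solve by Cramer's rule:
  det = gamma(0)^2 - gamma(1)^2 = (1.4621)^2 - (-0.7841)^2 = 2.13773641 - 0.61481281 = 1.5229236
  phi_hat_1 = [gamma(1) gamma(0) - gamma(1) gamma(2)] / det = [(-0.7841)(1.4621) - (-0.7841)(0.6288)] / 1.5229236 = -0.65339053 / 1.5229236 = -0.429
  phi_hat_2 = [gamma(0) gamma(2) - gamma(1)^2] / det = [(1.4621)(0.6288) - (-0.7841)^2] / 1.5229236 = 0.30455567 / 1.5229236 = 0.2
So phi_hat = [-0.4290, 0.2000].
Therefore phi_hat_1 = -0.4290.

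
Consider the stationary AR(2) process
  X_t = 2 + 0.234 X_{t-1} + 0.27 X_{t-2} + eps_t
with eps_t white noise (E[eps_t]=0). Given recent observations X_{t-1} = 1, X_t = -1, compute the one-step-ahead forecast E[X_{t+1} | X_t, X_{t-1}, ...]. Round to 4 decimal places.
E[X_{t+1} \mid \mathcal F_t] = 2.0360

For an AR(p) model X_t = c + sum_i phi_i X_{t-i} + eps_t, the
one-step-ahead conditional mean is
  E[X_{t+1} | X_t, ...] = c + sum_i phi_i X_{t+1-i}.
Substitute known values:
  E[X_{t+1} | ...] = 2 + (0.234) * (-1) + (0.27) * (1)
                   = 2.0360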